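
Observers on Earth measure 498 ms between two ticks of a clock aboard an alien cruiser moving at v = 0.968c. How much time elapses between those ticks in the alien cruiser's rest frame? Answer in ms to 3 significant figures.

τ₀ ≈ 125 ms

γ = 1/√(1 − 0.968²) = 3.9849
Proper time: τ₀ = Δt/γ = 498/3.9849 = 125 ms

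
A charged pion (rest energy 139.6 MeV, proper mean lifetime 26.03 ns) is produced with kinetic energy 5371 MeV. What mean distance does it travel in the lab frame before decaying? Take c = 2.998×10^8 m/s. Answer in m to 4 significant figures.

γ = 1 + K/(m₀c²) = 1 + 5371/139.6 = 39.4742
β = √(1 − 1/γ²) = 0.999679
Dilated lifetime: γτ₀ = 39.4742 × 26.03 ns = 1027.51 ns
d = βc·γτ₀ = 0.999679 × (2.998×10^8 m/s) × 1.02751×10^-6 s = 307.9 m

d ≈ 307.9 m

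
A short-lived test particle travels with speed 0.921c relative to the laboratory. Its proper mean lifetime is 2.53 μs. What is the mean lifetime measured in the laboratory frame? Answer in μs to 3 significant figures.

γ = 1/√(1 − 0.921²) = 2.5670
Time dilation: Δt = γτ₀ = 2.5670 × 2.53 μs = 6.49 μs

Δt ≈ 6.49 μs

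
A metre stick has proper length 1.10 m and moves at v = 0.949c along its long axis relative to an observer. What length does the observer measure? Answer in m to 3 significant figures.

L ≈ 0.347 m

γ = 1/√(1 − 0.949²) = 3.1718
Length contraction: L = L₀/γ = 1.10/3.1718 = 0.347 m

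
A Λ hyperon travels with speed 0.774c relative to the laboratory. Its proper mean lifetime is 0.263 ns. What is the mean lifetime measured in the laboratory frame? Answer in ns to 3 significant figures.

Δt ≈ 0.415 ns

γ = 1/√(1 − 0.774²) = 1.5793
Time dilation: Δt = γτ₀ = 1.5793 × 0.263 ns = 0.415 ns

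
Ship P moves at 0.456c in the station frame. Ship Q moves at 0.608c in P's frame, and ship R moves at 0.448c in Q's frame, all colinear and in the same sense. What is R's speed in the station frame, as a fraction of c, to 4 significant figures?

Compose boost 2: (0.608 + 0.456)/(1 + 0.608×0.456) = 1.064/1.27725 = 0.833041
Compose boost 3: (0.448 + 0.833041)/(1 + 0.448×0.833041) = 1.28104/1.37320 = 0.9329

u ≈ 0.9329c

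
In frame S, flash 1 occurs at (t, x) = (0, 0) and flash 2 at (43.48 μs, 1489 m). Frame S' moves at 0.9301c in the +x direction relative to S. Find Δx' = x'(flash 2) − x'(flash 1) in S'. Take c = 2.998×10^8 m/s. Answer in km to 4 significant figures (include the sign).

γ = 1/√(1 − 0.9301²) = 2.72252
Δx' = γ(Δx − vΔt) = 2.72252 × (1489 m − 0.9301×(2.998×10^8 m/s)×43.48×10^-6 s)
= 2.72252 × (-10635.1 m) = -28.95 km

Δx' ≈ -28.95 km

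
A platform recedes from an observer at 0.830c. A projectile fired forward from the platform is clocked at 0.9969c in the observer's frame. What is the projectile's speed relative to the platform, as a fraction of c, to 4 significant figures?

Inverse velocity addition: u' = (u − v)/(1 − uv/c²)
= (0.9969 − 0.830)/(1 − 0.9969×0.830) = 0.1669/0.172573 = 0.9671

u' ≈ 0.9671c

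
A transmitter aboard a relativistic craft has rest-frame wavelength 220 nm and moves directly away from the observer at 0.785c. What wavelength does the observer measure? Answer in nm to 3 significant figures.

λ_obs ≈ 634 nm

Relativistic Doppler: λ_obs = λ_src √((1+β)/(1−β))
= 220 × √(1.7850/0.21500) = 220 × 2.8814 = 634 nm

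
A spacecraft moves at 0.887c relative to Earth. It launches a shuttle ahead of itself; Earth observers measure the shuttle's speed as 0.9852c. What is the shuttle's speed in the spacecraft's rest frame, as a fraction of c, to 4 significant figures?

Inverse velocity addition: u' = (u − v)/(1 − uv/c²)
= (0.9852 − 0.887)/(1 − 0.9852×0.887) = 0.09820/0.126128 = 0.7786

u' ≈ 0.7786c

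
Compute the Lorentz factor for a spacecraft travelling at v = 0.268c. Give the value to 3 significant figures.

γ ≈ 1.04

γ = 1/√(1 − β²) = 1/√(1 − 0.268²) = 1/√(0.92818) = 1.04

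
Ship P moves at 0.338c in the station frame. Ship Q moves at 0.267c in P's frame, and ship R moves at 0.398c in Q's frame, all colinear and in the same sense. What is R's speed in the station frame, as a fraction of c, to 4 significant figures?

Compose boost 2: (0.267 + 0.338)/(1 + 0.267×0.338) = 0.6050/1.09025 = 0.554921
Compose boost 3: (0.398 + 0.554921)/(1 + 0.398×0.554921) = 0.952921/1.22086 = 0.7805

u ≈ 0.7805c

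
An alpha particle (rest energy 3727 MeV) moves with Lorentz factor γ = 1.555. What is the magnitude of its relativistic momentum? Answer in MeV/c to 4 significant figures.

p ≈ 4438 MeV/c

β = √(1 − 1/γ²) = √(1 − 1/1.555²) = 0.765793
p = γβm₀c = 1.555 × 0.765793 × 3727 MeV/c = 4438 MeV/c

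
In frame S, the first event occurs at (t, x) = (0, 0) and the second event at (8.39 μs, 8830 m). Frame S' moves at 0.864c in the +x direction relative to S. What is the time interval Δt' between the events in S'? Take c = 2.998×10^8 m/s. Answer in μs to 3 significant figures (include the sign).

Δt' ≈ -33.9 μs

γ = 1/√(1 − 0.864²) = 1.9861
Δt' = γ(Δt − vΔx/c²) = 1.9861 × (8.39 μs − 0.864×8830 m / (2.998×10^8 m/s))
= 1.9861 × (-17.057 μs) = -33.9 μs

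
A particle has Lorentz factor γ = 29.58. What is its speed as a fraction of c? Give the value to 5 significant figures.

β = √(1 − 1/γ²) = √(1 − 1/29.58²) = √(0.9988571) = 0.99943

β ≈ 0.99943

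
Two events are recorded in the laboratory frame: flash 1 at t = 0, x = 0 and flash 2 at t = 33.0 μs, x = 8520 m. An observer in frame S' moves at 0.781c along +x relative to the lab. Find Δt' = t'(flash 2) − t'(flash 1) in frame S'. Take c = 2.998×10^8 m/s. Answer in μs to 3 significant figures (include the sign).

Δt' ≈ 17.3 μs

γ = 1/√(1 − 0.781²) = 1.6012
Δt' = γ(Δt − vΔx/c²) = 1.6012 × (33.0 μs − 0.781×8520 m / (2.998×10^8 m/s))
= 1.6012 × (10.805 μs) = 17.3 μs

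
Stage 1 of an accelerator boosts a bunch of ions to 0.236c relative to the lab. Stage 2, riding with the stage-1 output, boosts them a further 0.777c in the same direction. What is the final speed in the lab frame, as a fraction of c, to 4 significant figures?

u ≈ 0.8560c

Compose boost 2: (0.777 + 0.236)/(1 + 0.777×0.236) = 1.013/1.18337 = 0.8560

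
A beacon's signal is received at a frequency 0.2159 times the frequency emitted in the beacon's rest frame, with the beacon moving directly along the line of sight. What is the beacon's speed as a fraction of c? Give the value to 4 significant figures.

β ≈ 0.9109

f_obs/f_src = √((1−β)/(1+β)) = 0.2159  ⇒  (1−β)/(1+β) = 0.0466128
β = |1 − D²|/(1 + D²) = |1 − 0.0466128|/(1 + 0.0466128) = 0.9109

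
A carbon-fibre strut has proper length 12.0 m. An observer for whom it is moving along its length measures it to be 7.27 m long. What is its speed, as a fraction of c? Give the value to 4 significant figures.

γ = L₀/L = 12.0/7.27 = 1.65062
β = √(1 − 1/γ²) = 0.7956

β ≈ 0.7956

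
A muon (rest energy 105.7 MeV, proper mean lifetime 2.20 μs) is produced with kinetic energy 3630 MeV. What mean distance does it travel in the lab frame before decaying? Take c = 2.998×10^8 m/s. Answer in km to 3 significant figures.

d ≈ 23.3 km

γ = 1 + K/(m₀c²) = 1 + 3630/105.7 = 35.342
β = √(1 − 1/γ²) = 0.99960
Dilated lifetime: γτ₀ = 35.342 × 2.20 μs = 77.753 μs
d = βc·γτ₀ = 0.99960 × (2.998×10^8 m/s) × 7.7753×10^-5 s = 23.3 km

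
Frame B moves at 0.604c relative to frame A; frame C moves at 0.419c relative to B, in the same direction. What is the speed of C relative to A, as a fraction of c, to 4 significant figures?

Compose boost 2: (0.419 + 0.604)/(1 + 0.419×0.604) = 1.023/1.25308 = 0.8164

u ≈ 0.8164c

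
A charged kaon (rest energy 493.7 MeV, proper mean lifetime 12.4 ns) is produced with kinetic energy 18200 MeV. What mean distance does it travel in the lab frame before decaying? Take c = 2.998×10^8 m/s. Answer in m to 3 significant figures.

γ = 1 + K/(m₀c²) = 1 + 18200/493.7 = 37.864
β = √(1 − 1/γ²) = 0.99965
Dilated lifetime: γτ₀ = 37.864 × 12.4 ns = 469.52 ns
d = βc·γτ₀ = 0.99965 × (2.998×10^8 m/s) × 4.6952×10^-7 s = 141 m

d ≈ 141 m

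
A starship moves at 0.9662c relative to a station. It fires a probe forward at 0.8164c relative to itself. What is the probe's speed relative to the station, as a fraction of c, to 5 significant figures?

u ≈ 0.99653c

Relativistic velocity addition: u = (u' + v)/(1 + u'v/c²)
= (0.8164 + 0.9662)/(1 + 0.8164×0.9662) = 1.7826/1.788806 = 0.99653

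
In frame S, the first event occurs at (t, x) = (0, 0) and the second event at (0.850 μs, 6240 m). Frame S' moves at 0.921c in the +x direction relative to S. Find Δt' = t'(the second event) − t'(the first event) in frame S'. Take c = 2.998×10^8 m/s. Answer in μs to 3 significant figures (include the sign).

Δt' ≈ -47.0 μs

γ = 1/√(1 − 0.921²) = 2.5670
Δt' = γ(Δt − vΔx/c²) = 2.5670 × (0.850 μs − 0.921×6240 m / (2.998×10^8 m/s))
= 2.5670 × (-18.320 μs) = -47.0 μs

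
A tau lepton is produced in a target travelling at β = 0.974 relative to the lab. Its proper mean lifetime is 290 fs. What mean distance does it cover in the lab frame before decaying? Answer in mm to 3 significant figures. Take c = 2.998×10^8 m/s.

γ = 1/√(1 − 0.974²) = 4.4141
Dilated lifetime: Δt = γτ₀ = 4.4141 × 290 fs = 1280.1 fs
d = vΔt = 0.974c × 1280.1 fs = 2.9201×10^8 m/s × 1.2801×10^-12 s = 0.374 mm

d ≈ 0.374 mm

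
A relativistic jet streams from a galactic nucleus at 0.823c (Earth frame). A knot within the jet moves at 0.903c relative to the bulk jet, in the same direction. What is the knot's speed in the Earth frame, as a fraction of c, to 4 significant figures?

Relativistic velocity addition: u = (u' + v)/(1 + u'v/c²)
= (0.903 + 0.823)/(1 + 0.903×0.823) = 1.726/1.74317 = 0.9902

u ≈ 0.9902c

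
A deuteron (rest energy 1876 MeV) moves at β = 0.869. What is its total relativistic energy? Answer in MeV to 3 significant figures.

E ≈ 3790 MeV

γ = 1/√(1 − 0.869²) = 2.0210
E = γm₀c² = 2.0210 × 1876 MeV = 3790 MeV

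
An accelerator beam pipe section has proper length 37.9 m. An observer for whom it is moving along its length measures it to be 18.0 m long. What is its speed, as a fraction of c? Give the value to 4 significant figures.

γ = L₀/L = 37.9/18.0 = 2.10556
β = √(1 − 1/γ²) = 0.8800

β ≈ 0.8800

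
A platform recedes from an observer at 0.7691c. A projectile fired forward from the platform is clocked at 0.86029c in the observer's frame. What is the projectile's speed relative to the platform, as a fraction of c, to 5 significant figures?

u' ≈ 0.26951c

Inverse velocity addition: u' = (u − v)/(1 − uv/c²)
= (0.86029 − 0.7691)/(1 − 0.86029×0.7691) = 0.091190/0.3383510 = 0.26951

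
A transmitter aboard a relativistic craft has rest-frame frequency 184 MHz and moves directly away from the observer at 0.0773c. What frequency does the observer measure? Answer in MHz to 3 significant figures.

Relativistic Doppler: f_obs = f_src √((1−β)/(1+β))
= 184 × √(0.92270/1.0773) = 184 × 0.92547 = 170 MHz

f_obs ≈ 170 MHz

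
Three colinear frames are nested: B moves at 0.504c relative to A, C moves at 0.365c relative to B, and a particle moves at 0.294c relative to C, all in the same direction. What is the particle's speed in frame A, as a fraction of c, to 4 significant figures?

Compose boost 2: (0.365 + 0.504)/(1 + 0.365×0.504) = 0.8690/1.18396 = 0.733977
Compose boost 3: (0.294 + 0.733977)/(1 + 0.294×0.733977) = 1.02798/1.21579 = 0.8455

u ≈ 0.8455c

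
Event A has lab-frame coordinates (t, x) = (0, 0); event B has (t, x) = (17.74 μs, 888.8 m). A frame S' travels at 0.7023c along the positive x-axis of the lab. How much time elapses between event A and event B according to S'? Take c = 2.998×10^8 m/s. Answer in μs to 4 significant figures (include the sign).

Δt' ≈ 22.00 μs

γ = 1/√(1 − 0.7023²) = 1.40473
Δt' = γ(Δt − vΔx/c²) = 1.40473 × (17.74 μs − 0.7023×888.8 m / (2.998×10^8 m/s))
= 1.40473 × (15.6579 μs) = 22.00 μs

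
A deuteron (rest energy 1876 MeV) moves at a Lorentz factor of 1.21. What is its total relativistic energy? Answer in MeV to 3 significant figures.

E ≈ 2270 MeV

γ = 1.21 (given)
E = γm₀c² = 1.21 × 1876 MeV = 2270 MeV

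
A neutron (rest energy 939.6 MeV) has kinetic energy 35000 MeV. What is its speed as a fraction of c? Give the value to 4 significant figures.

β ≈ 0.9997

γ = 1 + K/(m₀c²) = 1 + 35000/939.6 = 38.2499
β = √(1 − 1/γ²) = 0.9997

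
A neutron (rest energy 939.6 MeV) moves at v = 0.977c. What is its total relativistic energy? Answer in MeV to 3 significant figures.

E ≈ 4410 MeV

γ = 1/√(1 − 0.977²) = 4.6896
E = γm₀c² = 4.6896 × 939.6 MeV = 4410 MeV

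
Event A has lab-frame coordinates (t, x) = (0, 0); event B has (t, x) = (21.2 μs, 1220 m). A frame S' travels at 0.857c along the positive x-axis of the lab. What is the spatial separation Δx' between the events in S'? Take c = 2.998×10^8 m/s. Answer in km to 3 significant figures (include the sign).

Δx' ≈ -8.20 km

γ = 1/√(1 − 0.857²) = 1.9406
Δx' = γ(Δx − vΔt) = 1.9406 × (1220 m − 0.857×(2.998×10^8 m/s)×21.2×10^-6 s)
= 1.9406 × (-4226.9 m) = -8.20 km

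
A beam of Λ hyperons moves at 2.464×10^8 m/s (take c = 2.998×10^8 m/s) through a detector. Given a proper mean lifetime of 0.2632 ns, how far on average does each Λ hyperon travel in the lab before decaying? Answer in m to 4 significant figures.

β = v/c = 2.464×10^8 / 2.998×10^8 = 0.821881
γ = 1/√(1 − 0.821881²) = 1.75544
Dilated lifetime: Δt = γτ₀ = 1.75544 × 0.2632 ns = 0.462031 ns
d = vΔt = 0.821881c × 0.462031 ns = 2.46400×10^8 m/s × 4.62031×10^-10 s = 0.1138 m

d ≈ 0.1138 m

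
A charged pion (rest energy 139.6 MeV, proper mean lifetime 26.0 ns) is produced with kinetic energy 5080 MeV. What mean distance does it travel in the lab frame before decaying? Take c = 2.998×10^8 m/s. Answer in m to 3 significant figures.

d ≈ 291 m

γ = 1 + K/(m₀c²) = 1 + 5080/139.6 = 37.390
β = √(1 − 1/γ²) = 0.99964
Dilated lifetime: γτ₀ = 37.390 × 26.0 ns = 972.13 ns
d = βc·γτ₀ = 0.99964 × (2.998×10^8 m/s) × 9.7213×10^-7 s = 291 m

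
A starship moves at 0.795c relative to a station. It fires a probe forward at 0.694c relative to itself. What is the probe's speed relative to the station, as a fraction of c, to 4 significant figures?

Relativistic velocity addition: u = (u' + v)/(1 + u'v/c²)
= (0.694 + 0.795)/(1 + 0.694×0.795) = 1.489/1.55173 = 0.9596

u ≈ 0.9596c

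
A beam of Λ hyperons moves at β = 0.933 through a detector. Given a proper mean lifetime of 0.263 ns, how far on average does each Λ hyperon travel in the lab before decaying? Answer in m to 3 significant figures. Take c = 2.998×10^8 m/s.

γ = 1/√(1 − 0.933²) = 2.7787
Dilated lifetime: Δt = γτ₀ = 2.7787 × 0.263 ns = 0.73081 ns
d = vΔt = 0.933c × 0.73081 ns = 2.7971×10^8 m/s × 7.3081×10^-10 s = 0.204 m

d ≈ 0.204 m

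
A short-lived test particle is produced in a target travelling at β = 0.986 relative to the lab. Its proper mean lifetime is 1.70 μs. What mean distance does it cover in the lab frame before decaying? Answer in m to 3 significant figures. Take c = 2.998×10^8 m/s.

d ≈ 3010 m

γ = 1/√(1 − 0.986²) = 5.9972
Dilated lifetime: Δt = γτ₀ = 5.9972 × 1.70 μs = 10.195 μs
d = vΔt = 0.986c × 10.195 μs = 2.9560×10^8 m/s × 1.0195×10^-5 s = 3010 m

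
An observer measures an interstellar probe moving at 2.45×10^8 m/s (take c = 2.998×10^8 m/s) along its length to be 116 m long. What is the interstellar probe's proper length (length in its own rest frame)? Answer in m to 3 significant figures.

L₀ ≈ 201 m

β = v/c = 2.45×10^8 / 2.998×10^8 = 0.81721
γ = 1/√(1 − 0.81721²) = 1.7351
L₀ = γL = 1.7351 × 116 = 201 m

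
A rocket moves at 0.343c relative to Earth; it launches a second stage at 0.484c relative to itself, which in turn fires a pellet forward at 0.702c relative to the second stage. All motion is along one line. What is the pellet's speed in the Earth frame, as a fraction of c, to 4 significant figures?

Compose boost 2: (0.484 + 0.343)/(1 + 0.484×0.343) = 0.8270/1.16601 = 0.709255
Compose boost 3: (0.702 + 0.709255)/(1 + 0.702×0.709255) = 1.41126/1.49790 = 0.9422

u ≈ 0.9422c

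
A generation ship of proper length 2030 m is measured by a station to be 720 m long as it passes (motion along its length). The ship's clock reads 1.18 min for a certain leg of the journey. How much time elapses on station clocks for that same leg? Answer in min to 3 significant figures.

Δt ≈ 3.33 min

Length contraction ⇒ γ = L₀/L = 2030/720 = 2.8194
Time dilation: Δt = γτ₀ = 2.8194 × 1.18 min = 3.33 min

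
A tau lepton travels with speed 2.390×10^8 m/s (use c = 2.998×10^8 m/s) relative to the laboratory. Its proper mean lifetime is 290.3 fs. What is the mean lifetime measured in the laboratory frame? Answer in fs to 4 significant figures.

Δt ≈ 480.9 fs

β = v/c = 2.390×10^8 / 2.998×10^8 = 0.797198
γ = 1/√(1 − 0.797198²) = 1.65640
Time dilation: Δt = γτ₀ = 1.65640 × 290.3 fs = 480.9 fs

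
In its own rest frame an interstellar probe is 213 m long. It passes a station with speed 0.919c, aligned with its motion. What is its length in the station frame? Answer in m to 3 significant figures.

γ = 1/√(1 − 0.919²) = 2.5364
Length contraction: L = L₀/γ = 213/2.5364 = 84.0 m

L ≈ 84.0 m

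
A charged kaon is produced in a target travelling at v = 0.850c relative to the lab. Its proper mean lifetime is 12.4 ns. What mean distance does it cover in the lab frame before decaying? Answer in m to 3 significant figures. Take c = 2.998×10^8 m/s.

d ≈ 6.00 m

γ = 1/√(1 − 0.850²) = 1.8983
Dilated lifetime: Δt = γτ₀ = 1.8983 × 12.4 ns = 23.539 ns
d = vΔt = 0.850c × 23.539 ns = 2.5483×10^8 m/s × 2.3539×10^-8 s = 6.00 m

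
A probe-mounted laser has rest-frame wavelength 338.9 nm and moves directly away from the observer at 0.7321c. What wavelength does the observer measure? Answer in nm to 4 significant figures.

λ_obs ≈ 861.7 nm

Relativistic Doppler: λ_obs = λ_src √((1+β)/(1−β))
= 338.9 × √(1.73210/0.267900) = 338.9 × 2.54273 = 861.7 nm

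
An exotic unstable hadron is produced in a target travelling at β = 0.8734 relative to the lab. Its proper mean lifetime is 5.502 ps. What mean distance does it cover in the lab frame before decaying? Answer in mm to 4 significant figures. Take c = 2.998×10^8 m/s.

γ = 1/√(1 − 0.8734²) = 2.05337
Dilated lifetime: Δt = γτ₀ = 2.05337 × 5.502 ps = 11.2977 ps
d = vΔt = 0.8734c × 11.2977 ps = 2.61845×10^8 m/s × 1.12977×10^-11 s = 2.958 mm

d ≈ 2.958 mm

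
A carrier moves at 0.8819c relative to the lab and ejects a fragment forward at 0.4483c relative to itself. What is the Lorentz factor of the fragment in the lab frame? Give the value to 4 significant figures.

γ ≈ 3.311

u_lab = (0.4483 + 0.8819)/(1 + 0.4483×0.8819) = 1.3302/1.395356 = 0.9533053
γ = 1/√(1 − 0.9533053²) = 3.311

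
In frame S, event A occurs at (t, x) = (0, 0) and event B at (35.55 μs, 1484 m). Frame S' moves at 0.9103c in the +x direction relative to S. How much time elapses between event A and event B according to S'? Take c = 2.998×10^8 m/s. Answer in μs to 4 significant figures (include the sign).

γ = 1/√(1 − 0.9103²) = 2.41576
Δt' = γ(Δt − vΔx/c²) = 2.41576 × (35.55 μs − 0.9103×1484 m / (2.998×10^8 m/s))
= 2.41576 × (31.0440 μs) = 74.99 μs

Δt' ≈ 74.99 μs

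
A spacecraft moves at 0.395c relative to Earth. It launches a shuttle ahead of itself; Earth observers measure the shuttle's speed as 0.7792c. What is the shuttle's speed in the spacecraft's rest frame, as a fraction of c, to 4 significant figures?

Inverse velocity addition: u' = (u − v)/(1 − uv/c²)
= (0.7792 − 0.395)/(1 − 0.7792×0.395) = 0.3842/0.692216 = 0.5550

u' ≈ 0.5550c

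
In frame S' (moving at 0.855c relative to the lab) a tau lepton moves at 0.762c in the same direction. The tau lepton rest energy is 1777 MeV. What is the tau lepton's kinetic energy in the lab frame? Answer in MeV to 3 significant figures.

K ≈ 6960 MeV

u_lab = (0.762 + 0.855)/(1 + 0.762×0.855) = 0.979104
γ = 1/√(1 − 0.979104²) = 4.9174
K = (γ − 1)m₀c² = (4.9174 − 1) × 1777 = 3.9174 × 1777 = 6960 MeV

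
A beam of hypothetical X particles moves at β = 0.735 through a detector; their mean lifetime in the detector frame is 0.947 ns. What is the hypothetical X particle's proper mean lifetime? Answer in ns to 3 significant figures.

γ = 1/√(1 − 0.735²) = 1.4748
Proper time: τ₀ = Δt/γ = 0.947/1.4748 = 0.642 ns

τ₀ ≈ 0.642 ns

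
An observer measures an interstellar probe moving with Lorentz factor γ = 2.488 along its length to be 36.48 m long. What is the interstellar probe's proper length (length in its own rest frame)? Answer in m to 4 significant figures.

γ = 2.488 (given)
L₀ = γL = 2.488 × 36.48 = 90.76 m

L₀ ≈ 90.76 m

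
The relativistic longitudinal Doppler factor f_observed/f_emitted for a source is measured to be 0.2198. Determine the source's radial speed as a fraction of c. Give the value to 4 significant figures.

f_obs/f_src = √((1−β)/(1+β)) = 0.2198  ⇒  (1−β)/(1+β) = 0.0483120
β = |1 − D²|/(1 + D²) = |1 − 0.0483120|/(1 + 0.0483120) = 0.9078

β ≈ 0.9078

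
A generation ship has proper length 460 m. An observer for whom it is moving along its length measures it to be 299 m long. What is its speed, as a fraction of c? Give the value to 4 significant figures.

β ≈ 0.7599

γ = L₀/L = 460/299 = 1.53846
β = √(1 − 1/γ²) = 0.7599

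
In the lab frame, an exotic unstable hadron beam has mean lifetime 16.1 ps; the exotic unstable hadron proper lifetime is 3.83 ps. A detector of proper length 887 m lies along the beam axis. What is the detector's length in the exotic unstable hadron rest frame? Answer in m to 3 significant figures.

Time dilation ⇒ γ = Δt/τ₀ = 16.1/3.83 = 4.2037
Length contraction: L = L₀/γ = 887/4.2037 = 211 m

L ≈ 211 m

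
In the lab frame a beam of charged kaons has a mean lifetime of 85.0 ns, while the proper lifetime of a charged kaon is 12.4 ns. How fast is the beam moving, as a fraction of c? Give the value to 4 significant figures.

β ≈ 0.9893

γ = Δt/τ₀ = 85.0/12.4 = 6.85484
β = √(1 − 1/γ²) = √(1 − 1/6.85484²) = 0.9893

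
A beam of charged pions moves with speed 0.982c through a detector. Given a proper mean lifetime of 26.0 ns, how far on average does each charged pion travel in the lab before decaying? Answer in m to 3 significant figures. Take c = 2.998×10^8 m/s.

γ = 1/√(1 − 0.982²) = 5.2943
Dilated lifetime: Δt = γτ₀ = 5.2943 × 26.0 ns = 137.65 ns
d = vΔt = 0.982c × 137.65 ns = 2.9440×10^8 m/s × 1.3765×10^-7 s = 40.5 m

d ≈ 40.5 m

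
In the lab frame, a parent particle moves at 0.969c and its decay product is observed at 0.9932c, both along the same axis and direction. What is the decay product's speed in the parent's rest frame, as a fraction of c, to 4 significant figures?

u' ≈ 0.6438c

Inverse velocity addition: u' = (u − v)/(1 − uv/c²)
= (0.9932 − 0.969)/(1 − 0.9932×0.969) = 0.02420/0.0375892 = 0.6438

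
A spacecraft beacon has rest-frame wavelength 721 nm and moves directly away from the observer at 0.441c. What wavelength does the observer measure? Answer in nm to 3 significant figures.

λ_obs ≈ 1160 nm

Relativistic Doppler: λ_obs = λ_src √((1+β)/(1−β))
= 721 × √(1.4410/0.55900) = 721 × 1.6056 = 1160 nm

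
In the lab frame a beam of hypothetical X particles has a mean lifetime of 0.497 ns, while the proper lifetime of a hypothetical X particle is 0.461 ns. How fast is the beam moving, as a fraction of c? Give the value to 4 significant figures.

γ = Δt/τ₀ = 0.497/0.461 = 1.07809
β = √(1 − 1/γ²) = √(1 − 1/1.07809²) = 0.3737

β ≈ 0.3737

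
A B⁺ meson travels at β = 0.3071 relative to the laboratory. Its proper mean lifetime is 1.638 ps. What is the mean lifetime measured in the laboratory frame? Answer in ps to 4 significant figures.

γ = 1/√(1 − 0.3071²) = 1.05078
Time dilation: Δt = γτ₀ = 1.05078 × 1.638 ps = 1.721 ps

Δt ≈ 1.721 ps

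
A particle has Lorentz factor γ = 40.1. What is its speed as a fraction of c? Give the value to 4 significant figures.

β = √(1 − 1/γ²) = √(1 − 1/40.1²) = √(0.999378) = 0.9997

β ≈ 0.9997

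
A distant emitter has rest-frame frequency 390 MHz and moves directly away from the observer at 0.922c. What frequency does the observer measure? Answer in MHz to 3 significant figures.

f_obs ≈ 78.6 MHz

Relativistic Doppler: f_obs = f_src √((1−β)/(1+β))
= 390 × √(0.078000/1.9220) = 390 × 0.20145 = 78.6 MHz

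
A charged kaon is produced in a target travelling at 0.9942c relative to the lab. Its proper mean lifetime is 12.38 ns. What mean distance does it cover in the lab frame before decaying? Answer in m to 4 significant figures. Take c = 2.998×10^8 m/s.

d ≈ 34.31 m

γ = 1/√(1 − 0.9942²) = 9.29826
Dilated lifetime: Δt = γτ₀ = 9.29826 × 12.38 ns = 115.112 ns
d = vΔt = 0.9942c × 115.112 ns = 2.98061×10^8 m/s × 1.15112×10^-7 s = 34.31 m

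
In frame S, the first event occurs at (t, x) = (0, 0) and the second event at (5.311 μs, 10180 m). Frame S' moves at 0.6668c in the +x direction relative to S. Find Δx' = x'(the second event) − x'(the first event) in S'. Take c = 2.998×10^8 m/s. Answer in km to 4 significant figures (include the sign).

γ = 1/√(1 − 0.6668²) = 1.34186
Δx' = γ(Δx − vΔt) = 1.34186 × (10180 m − 0.6668×(2.998×10^8 m/s)×5.311×10^-6 s)
= 1.34186 × (9118.30 m) = 12.24 km

Δx' ≈ 12.24 km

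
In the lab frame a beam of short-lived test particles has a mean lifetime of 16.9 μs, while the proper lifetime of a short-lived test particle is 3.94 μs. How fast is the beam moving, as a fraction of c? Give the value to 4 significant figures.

γ = Δt/τ₀ = 16.9/3.94 = 4.28934
β = √(1 − 1/γ²) = √(1 − 1/4.28934²) = 0.9724

β ≈ 0.9724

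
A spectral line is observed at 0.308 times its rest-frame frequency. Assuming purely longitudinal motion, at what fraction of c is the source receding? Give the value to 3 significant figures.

f_obs/f_src = √((1−β)/(1+β)) = 0.308  ⇒  (1−β)/(1+β) = 0.094864
β = |1 − D²|/(1 + D²) = |1 − 0.094864|/(1 + 0.094864) = 0.827

β ≈ 0.827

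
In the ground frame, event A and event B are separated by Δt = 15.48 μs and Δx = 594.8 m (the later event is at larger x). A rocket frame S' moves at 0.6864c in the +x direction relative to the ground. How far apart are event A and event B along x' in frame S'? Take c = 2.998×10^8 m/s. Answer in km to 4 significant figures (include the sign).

Δx' ≈ -3.562 km

γ = 1/√(1 − 0.6864²) = 1.37509
Δx' = γ(Δx − vΔt) = 1.37509 × (594.8 m − 0.6864×(2.998×10^8 m/s)×15.48×10^-6 s)
= 1.37509 × (-2590.72 m) = -3.562 km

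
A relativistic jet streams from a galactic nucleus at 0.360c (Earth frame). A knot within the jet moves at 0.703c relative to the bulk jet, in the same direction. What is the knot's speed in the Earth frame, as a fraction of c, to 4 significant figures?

u ≈ 0.8483c

Relativistic velocity addition: u = (u' + v)/(1 + u'v/c²)
= (0.703 + 0.360)/(1 + 0.703×0.360) = 1.063/1.25308 = 0.8483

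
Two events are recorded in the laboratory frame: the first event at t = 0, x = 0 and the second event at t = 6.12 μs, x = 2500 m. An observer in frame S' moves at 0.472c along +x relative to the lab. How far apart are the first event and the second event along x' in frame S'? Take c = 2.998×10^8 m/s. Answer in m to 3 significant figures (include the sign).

γ = 1/√(1 − 0.472²) = 1.1343
Δx' = γ(Δx − vΔt) = 1.1343 × (2500 m − 0.472×(2.998×10^8 m/s)×6.12×10^-6 s)
= 1.1343 × (1634.0 m) = 1850 m

Δx' ≈ 1850 m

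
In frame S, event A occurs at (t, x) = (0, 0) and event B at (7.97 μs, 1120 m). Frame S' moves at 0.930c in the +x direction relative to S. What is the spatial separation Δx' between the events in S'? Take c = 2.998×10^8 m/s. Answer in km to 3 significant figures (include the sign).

γ = 1/√(1 − 0.930²) = 2.7206
Δx' = γ(Δx − vΔt) = 2.7206 × (1120 m − 0.930×(2.998×10^8 m/s)×7.97×10^-6 s)
= 2.7206 × (-1102.1 m) = -3.00 km

Δx' ≈ -3.00 km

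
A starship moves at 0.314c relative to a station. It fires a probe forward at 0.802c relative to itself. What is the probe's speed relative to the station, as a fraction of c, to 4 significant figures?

u ≈ 0.8915c

Relativistic velocity addition: u = (u' + v)/(1 + u'v/c²)
= (0.802 + 0.314)/(1 + 0.802×0.314) = 1.116/1.25183 = 0.8915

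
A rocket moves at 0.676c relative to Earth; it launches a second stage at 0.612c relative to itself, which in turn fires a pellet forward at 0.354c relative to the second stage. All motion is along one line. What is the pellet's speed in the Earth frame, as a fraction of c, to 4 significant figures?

Compose boost 2: (0.612 + 0.676)/(1 + 0.612×0.676) = 1.288/1.41371 = 0.911077
Compose boost 3: (0.354 + 0.911077)/(1 + 0.354×0.911077) = 1.26508/1.32252 = 0.9566

u ≈ 0.9566c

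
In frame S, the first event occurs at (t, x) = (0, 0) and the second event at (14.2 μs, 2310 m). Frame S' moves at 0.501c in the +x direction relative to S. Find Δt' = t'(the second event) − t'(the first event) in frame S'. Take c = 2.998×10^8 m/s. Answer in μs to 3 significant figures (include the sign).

Δt' ≈ 11.9 μs

γ = 1/√(1 − 0.501²) = 1.1555
Δt' = γ(Δt − vΔx/c²) = 1.1555 × (14.2 μs − 0.501×2310 m / (2.998×10^8 m/s))
= 1.1555 × (10.340 μs) = 11.9 μs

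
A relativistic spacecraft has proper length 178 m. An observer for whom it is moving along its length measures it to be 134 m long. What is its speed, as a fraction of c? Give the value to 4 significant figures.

γ = L₀/L = 178/134 = 1.32836
β = √(1 − 1/γ²) = 0.6582

β ≈ 0.6582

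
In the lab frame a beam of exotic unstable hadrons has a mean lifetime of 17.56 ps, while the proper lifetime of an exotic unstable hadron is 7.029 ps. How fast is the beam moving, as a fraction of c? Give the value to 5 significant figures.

γ = Δt/τ₀ = 17.56/7.029 = 2.498222
β = √(1 − 1/γ²) = √(1 − 1/2.498222²) = 0.91639

β ≈ 0.91639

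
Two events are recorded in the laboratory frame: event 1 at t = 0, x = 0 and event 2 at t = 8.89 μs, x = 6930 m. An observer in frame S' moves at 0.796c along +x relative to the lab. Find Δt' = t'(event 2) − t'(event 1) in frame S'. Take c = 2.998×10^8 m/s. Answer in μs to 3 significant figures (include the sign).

γ = 1/√(1 − 0.796²) = 1.6521
Δt' = γ(Δt − vΔx/c²) = 1.6521 × (8.89 μs − 0.796×6930 m / (2.998×10^8 m/s))
= 1.6521 × (-9.5099 μs) = -15.7 μs

Δt' ≈ -15.7 μs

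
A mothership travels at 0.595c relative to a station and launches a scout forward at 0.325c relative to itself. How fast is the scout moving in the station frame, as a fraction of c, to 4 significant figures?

u ≈ 0.7709c

Compose boost 2: (0.325 + 0.595)/(1 + 0.325×0.595) = 0.9200/1.19338 = 0.7709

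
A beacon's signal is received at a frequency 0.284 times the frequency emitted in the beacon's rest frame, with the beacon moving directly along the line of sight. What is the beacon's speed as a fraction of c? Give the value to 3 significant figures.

f_obs/f_src = √((1−β)/(1+β)) = 0.284  ⇒  (1−β)/(1+β) = 0.080656
β = |1 − D²|/(1 + D²) = |1 − 0.080656|/(1 + 0.080656) = 0.851

β ≈ 0.851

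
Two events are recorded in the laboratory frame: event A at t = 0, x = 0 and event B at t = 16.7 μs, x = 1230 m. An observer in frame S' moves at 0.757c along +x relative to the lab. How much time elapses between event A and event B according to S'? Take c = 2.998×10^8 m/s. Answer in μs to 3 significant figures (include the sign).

Δt' ≈ 20.8 μs

γ = 1/√(1 − 0.757²) = 1.5304
Δt' = γ(Δt − vΔx/c²) = 1.5304 × (16.7 μs − 0.757×1230 m / (2.998×10^8 m/s))
= 1.5304 × (13.594 μs) = 20.8 μs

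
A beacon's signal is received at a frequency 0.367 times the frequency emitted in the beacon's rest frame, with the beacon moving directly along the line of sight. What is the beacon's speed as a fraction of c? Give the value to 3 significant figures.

f_obs/f_src = √((1−β)/(1+β)) = 0.367  ⇒  (1−β)/(1+β) = 0.13469
β = |1 − D²|/(1 + D²) = |1 − 0.13469|/(1 + 0.13469) = 0.763

β ≈ 0.763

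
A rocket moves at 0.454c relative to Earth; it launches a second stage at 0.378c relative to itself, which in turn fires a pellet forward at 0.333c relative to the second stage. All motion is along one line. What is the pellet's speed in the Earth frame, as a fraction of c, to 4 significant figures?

Compose boost 2: (0.378 + 0.454)/(1 + 0.378×0.454) = 0.8320/1.17161 = 0.710133
Compose boost 3: (0.333 + 0.710133)/(1 + 0.333×0.710133) = 1.04313/1.23647 = 0.8436

u ≈ 0.8436c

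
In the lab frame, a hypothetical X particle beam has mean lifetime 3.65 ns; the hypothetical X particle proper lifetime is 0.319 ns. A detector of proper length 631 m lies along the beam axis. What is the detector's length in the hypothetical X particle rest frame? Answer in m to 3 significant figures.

Time dilation ⇒ γ = Δt/τ₀ = 3.65/0.319 = 11.442
Length contraction: L = L₀/γ = 631/11.442 = 55.1 m

L ≈ 55.1 m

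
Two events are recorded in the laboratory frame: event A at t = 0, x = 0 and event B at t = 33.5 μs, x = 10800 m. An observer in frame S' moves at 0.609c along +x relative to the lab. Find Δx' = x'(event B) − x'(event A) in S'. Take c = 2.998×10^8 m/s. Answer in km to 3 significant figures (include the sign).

γ = 1/√(1 − 0.609²) = 1.2608
Δx' = γ(Δx − vΔt) = 1.2608 × (10800 m − 0.609×(2.998×10^8 m/s)×33.5×10^-6 s)
= 1.2608 × (4683.6 m) = 5.90 km

Δx' ≈ 5.90 km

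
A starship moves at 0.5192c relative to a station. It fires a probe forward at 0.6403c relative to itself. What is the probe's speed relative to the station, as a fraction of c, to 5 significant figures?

u ≈ 0.87021c

Relativistic velocity addition: u = (u' + v)/(1 + u'v/c²)
= (0.6403 + 0.5192)/(1 + 0.6403×0.5192) = 1.1595/1.332444 = 0.87021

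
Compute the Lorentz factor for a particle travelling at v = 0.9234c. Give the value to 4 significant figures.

γ = 1/√(1 − β²) = 1/√(1 − 0.9234²) = 1/√(0.147332) = 2.605

γ ≈ 2.605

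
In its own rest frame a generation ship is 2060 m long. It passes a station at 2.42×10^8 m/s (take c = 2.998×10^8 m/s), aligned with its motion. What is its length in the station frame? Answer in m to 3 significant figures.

β = v/c = 2.42×10^8 / 2.998×10^8 = 0.80720
γ = 1/√(1 − 0.80720²) = 1.6941
Length contraction: L = L₀/γ = 2060/1.6941 = 1220 m

L ≈ 1220 m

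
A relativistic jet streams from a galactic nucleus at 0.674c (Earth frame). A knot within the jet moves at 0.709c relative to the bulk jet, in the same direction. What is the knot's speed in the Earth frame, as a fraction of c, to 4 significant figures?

u ≈ 0.9358c

Relativistic velocity addition: u = (u' + v)/(1 + u'v/c²)
= (0.709 + 0.674)/(1 + 0.709×0.674) = 1.383/1.47787 = 0.9358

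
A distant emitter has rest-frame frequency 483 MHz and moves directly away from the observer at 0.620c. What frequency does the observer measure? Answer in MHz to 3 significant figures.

Relativistic Doppler: f_obs = f_src √((1−β)/(1+β))
= 483 × √(0.38000/1.6200) = 483 × 0.48432 = 234 MHz

f_obs ≈ 234 MHz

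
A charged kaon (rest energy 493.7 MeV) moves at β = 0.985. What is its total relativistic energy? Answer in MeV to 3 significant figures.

E ≈ 2860 MeV

γ = 1/√(1 − 0.985²) = 5.7953
E = γm₀c² = 5.7953 × 493.7 MeV = 2860 MeV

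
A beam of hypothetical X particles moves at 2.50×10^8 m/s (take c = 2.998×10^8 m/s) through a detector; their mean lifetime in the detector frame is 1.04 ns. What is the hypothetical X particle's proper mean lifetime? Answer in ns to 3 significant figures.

β = v/c = 2.50×10^8 / 2.998×10^8 = 0.83389
γ = 1/√(1 − 0.83389²) = 1.8118
Proper time: τ₀ = Δt/γ = 1.04/1.8118 = 0.574 ns

τ₀ ≈ 0.574 ns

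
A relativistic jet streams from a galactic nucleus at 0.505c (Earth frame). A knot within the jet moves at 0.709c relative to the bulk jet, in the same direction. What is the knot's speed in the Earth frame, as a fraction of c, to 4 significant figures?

Relativistic velocity addition: u = (u' + v)/(1 + u'v/c²)
= (0.709 + 0.505)/(1 + 0.709×0.505) = 1.214/1.35804 = 0.8939

u ≈ 0.8939c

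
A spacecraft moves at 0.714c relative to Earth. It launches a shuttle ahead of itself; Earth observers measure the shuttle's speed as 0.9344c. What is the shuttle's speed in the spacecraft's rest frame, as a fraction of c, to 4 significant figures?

Inverse velocity addition: u' = (u − v)/(1 − uv/c²)
= (0.9344 − 0.714)/(1 − 0.9344×0.714) = 0.2204/0.332838 = 0.6622

u' ≈ 0.6622c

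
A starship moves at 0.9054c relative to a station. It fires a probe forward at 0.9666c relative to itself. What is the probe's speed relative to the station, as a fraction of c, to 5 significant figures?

u ≈ 0.99832c

Relativistic velocity addition: u = (u' + v)/(1 + u'v/c²)
= (0.9666 + 0.9054)/(1 + 0.9666×0.9054) = 1.8720/1.875160 = 0.99832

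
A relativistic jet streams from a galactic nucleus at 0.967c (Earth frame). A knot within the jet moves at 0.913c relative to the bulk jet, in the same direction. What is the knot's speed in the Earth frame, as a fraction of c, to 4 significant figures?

Relativistic velocity addition: u = (u' + v)/(1 + u'v/c²)
= (0.913 + 0.967)/(1 + 0.913×0.967) = 1.880/1.88287 = 0.9985

u ≈ 0.9985c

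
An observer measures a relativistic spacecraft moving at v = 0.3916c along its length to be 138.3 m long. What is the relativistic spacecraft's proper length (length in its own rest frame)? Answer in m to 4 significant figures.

γ = 1/√(1 − 0.3916²) = 1.08680
L₀ = γL = 1.08680 × 138.3 = 150.3 m

L₀ ≈ 150.3 m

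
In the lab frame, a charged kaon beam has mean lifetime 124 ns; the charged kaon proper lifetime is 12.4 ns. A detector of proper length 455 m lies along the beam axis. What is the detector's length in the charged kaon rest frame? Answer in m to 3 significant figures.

Time dilation ⇒ γ = Δt/τ₀ = 124/12.4 = 10.000
Length contraction: L = L₀/γ = 455/10.000 = 45.5 m

L ≈ 45.5 m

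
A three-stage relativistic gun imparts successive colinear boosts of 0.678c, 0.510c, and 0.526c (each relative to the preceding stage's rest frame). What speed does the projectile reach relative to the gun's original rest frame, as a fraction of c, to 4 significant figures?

u ≈ 0.9620c

Compose boost 2: (0.510 + 0.678)/(1 + 0.510×0.678) = 1.188/1.34578 = 0.882759
Compose boost 3: (0.526 + 0.882759)/(1 + 0.526×0.882759) = 1.40876/1.46433 = 0.9620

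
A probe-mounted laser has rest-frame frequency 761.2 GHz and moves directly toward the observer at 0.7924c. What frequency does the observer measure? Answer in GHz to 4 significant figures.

f_obs ≈ 2237 GHz

Relativistic Doppler: f_obs = f_src √((1+β)/(1−β))
= 761.2 × √(1.79240/0.207600) = 761.2 × 2.93835 = 2237 GHz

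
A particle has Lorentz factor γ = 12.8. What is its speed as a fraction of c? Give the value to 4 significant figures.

β ≈ 0.9969

β = √(1 − 1/γ²) = √(1 − 1/12.8²) = √(0.993896) = 0.9969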